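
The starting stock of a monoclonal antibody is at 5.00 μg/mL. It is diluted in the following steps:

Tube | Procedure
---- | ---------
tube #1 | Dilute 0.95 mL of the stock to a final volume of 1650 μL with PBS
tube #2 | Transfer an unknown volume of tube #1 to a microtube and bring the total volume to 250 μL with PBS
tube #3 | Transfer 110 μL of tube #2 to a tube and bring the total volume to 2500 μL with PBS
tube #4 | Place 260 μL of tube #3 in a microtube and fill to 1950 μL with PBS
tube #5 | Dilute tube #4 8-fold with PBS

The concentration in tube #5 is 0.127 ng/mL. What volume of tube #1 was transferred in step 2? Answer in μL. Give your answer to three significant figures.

Step 1: 0.95 mL brought to 1650 μL → factor 1.65/0.95 = 1.7368
Step 2: v brought to 250 μL → factor = 250 μL/v
Step 3: 110 μL brought to 2500 μL → factor 2500/110 = 22.727
Step 4: 260 μL brought to 1950 μL → factor 1950/260 = 7.5
Step 5: 8-fold → factor 8
Product of known-step factors = 2368.4
Overall factor = 5.00 μg/mL / (0.127 ng/mL) = 39370
Step-2 factor = 39370 / 2368.4 = 16.623
v = 250 μL / 16.623 = 15.0 μL

15.0 μL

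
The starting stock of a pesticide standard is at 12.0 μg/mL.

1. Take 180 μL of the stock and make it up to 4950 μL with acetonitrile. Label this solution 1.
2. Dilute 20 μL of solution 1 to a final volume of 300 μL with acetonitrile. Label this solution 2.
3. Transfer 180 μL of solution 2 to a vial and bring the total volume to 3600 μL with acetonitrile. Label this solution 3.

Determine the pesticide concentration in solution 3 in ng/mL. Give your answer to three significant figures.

1.45 ng/mL

Step 1: 180 μL brought to 4950 μL → factor 4950/180 = 27.5
Step 2: 20 μL brought to 300 μL → factor 300/20 = 15
Step 3: 180 μL brought to 3600 μL → factor 3600/180 = 20
Overall dilution factor = 27.5 × 15 × 20 = 8250
Final = 12.0 μg/mL / 8250 = 0.001455 μg/mL = 1.45 ng/mL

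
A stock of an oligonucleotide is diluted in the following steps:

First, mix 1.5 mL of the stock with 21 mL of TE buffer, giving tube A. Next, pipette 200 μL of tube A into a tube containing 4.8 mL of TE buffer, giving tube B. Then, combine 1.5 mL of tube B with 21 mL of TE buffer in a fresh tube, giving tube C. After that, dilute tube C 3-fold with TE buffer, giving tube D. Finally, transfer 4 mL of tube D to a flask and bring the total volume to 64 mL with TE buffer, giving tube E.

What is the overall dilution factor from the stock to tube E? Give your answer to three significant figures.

2.70 × 10^5

Step 1: 1.5 mL + 21 mL = 22.5 mL total → factor 22.5/1.5 = 15
Step 2: 200 μL + 4.8 mL = 5000 μL total → factor 5000/200 = 25
Step 3: 1.5 mL + 21 mL = 22.5 mL total → factor 22.5/1.5 = 15
Step 4: 3-fold → factor 3
Step 5: 4 mL brought to 64 mL → factor 64/4 = 16
Overall dilution factor = 15 × 25 × 15 × 3 × 16 = 2.7 × 10^5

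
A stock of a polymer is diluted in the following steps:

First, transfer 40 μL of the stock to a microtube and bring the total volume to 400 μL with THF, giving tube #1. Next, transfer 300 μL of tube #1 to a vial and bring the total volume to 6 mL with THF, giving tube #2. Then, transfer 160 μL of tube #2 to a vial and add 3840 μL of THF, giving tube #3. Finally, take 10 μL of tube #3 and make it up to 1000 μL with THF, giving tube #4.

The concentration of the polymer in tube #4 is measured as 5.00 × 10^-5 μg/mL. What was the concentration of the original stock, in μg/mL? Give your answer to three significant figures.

Step 1: 40 μL brought to 400 μL → factor 400/40 = 10
Step 2: 300 μL brought to 6 mL → factor 6000/300 = 20
Step 3: 160 μL + 3840 μL = 4000 μL total → factor 4000/160 = 25
Step 4: 10 μL brought to 1000 μL → factor 1000/10 = 100
Overall dilution factor = 10 × 20 × 25 × 100 = 5 × 10^5
Stock = 5.00 × 10^-5 μg/mL × 5 × 10^5 = 25.0 μg/mL

25.0 μg/mL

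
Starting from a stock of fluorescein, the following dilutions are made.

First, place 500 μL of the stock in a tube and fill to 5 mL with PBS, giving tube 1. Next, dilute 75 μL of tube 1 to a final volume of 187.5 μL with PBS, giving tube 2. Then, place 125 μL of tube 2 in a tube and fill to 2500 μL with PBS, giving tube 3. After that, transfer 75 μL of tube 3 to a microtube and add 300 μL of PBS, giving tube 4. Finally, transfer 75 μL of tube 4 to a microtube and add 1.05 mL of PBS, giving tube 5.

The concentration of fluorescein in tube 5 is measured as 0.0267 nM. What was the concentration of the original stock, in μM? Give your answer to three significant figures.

1.00 μM

Step 1: 500 μL brought to 5 mL → factor 5000/500 = 10
Step 2: 75 μL brought to 187.5 μL → factor 187.5/75 = 2.5
Step 3: 125 μL brought to 2500 μL → factor 2500/125 = 20
Step 4: 75 μL + 300 μL = 375 μL total → factor 375/75 = 5
Step 5: 75 μL + 1.05 mL = 1125 μL total → factor 1125/75 = 15
Overall dilution factor = 10 × 2.5 × 20 × 5 × 15 = 37500
Stock = 0.0267 nM × 37500 = 1001 nM = 1.00 μM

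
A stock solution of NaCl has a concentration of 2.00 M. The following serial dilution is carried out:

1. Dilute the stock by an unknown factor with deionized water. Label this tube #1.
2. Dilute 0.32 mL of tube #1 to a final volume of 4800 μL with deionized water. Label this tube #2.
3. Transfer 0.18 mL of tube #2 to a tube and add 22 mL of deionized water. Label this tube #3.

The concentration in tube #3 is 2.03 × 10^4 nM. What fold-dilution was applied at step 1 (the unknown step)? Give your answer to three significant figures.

53.3-fold

Step 1: unknown factor x
Step 2: 0.32 mL brought to 4800 μL → factor 4.8/0.32 = 15
Step 3: 0.18 mL + 22 mL = 22.18 mL total → factor 22.18/0.18 = 123.22
Product of known-step factors = 1848.3
Overall factor = 2.00 M / (2.03 × 10^4 nM) = 98522
x = 98522 / 1848.3 = 53.3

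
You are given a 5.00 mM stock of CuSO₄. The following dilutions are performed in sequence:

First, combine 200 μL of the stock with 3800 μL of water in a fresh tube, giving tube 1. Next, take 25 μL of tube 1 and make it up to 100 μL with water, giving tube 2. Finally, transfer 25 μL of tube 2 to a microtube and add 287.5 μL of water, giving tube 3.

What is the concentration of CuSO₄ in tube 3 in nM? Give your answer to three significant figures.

Step 1: 200 μL + 3800 μL = 4000 μL total → factor 4000/200 = 20
Step 2: 25 μL brought to 100 μL → factor 100/25 = 4
Step 3: 25 μL + 287.5 μL = 312.5 μL total → factor 312.5/25 = 12.5
Overall dilution factor = 20 × 4 × 12.5 = 1000
Final = 5.00 mM / 1000 = 0.005000 mM = 5.00 × 10^3 nM

5.00 × 10^3 nM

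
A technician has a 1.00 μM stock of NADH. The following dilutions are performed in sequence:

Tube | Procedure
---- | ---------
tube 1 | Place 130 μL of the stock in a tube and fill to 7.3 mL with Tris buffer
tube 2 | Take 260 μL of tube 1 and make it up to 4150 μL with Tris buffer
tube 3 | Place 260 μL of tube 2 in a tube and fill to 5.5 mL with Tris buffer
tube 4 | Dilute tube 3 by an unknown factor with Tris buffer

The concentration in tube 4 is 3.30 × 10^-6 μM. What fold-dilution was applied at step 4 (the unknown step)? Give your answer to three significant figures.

Step 1: 130 μL brought to 7.3 mL → factor 7300/130 = 56.154
Step 2: 260 μL brought to 4150 μL → factor 4150/260 = 15.962
Step 3: 260 μL brought to 5.5 mL → factor 5500/260 = 21.154
Step 4: unknown factor x
Product of known-step factors = 18960
Overall factor = 1.00 μM / (3.30 × 10^-6 μM) = 3.0303 × 10^5
x = 3.0303 × 10^5 / 18960 = 16.0

16.0-fold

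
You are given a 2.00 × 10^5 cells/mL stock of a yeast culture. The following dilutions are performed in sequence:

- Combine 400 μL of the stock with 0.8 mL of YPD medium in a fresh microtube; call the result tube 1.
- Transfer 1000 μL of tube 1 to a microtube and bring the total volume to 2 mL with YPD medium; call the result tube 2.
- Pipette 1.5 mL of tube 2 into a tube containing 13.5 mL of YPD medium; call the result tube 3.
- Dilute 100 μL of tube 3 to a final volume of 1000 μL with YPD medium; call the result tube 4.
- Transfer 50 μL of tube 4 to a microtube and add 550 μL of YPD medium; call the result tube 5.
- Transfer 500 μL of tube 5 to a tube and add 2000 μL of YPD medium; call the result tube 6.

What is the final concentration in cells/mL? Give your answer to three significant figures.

5.56 cells/mL

Step 1: 400 μL + 0.8 mL = 1200 μL total → factor 1200/400 = 3
Step 2: 1000 μL brought to 2 mL → factor 2000/1000 = 2
Step 3: 1.5 mL + 13.5 mL = 15 mL total → factor 15/1.5 = 10
Step 4: 100 μL brought to 1000 μL → factor 1000/100 = 10
Step 5: 50 μL + 550 μL = 600 μL total → factor 600/50 = 12
Step 6: 500 μL + 2000 μL = 2500 μL total → factor 2500/500 = 5
Overall dilution factor = 3 × 2 × 10 × 10 × 12 × 5 = 36000
Final = 2.00 × 10^5 cells/mL / 36000 = 5.56 cells/mL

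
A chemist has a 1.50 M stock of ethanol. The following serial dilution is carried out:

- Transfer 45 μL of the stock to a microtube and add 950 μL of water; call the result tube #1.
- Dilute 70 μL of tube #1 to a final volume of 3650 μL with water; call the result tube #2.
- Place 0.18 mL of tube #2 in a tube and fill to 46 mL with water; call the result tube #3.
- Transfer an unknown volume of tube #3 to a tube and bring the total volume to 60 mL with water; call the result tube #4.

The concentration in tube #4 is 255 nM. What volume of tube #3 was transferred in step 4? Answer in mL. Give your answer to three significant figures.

Step 1: 45 μL + 950 μL = 995 μL total → factor 995/45 = 22.111
Step 2: 70 μL brought to 3650 μL → factor 3650/70 = 52.143
Step 3: 0.18 mL brought to 46 mL → factor 46/0.18 = 255.56
Step 4: v brought to 60 mL → factor = 60 mL/v
Product of known-step factors = 2.9464 × 10^5
Overall factor = 1.50 M / (255 nM) = 5.8824 × 10^6
Step-4 factor = 5.8824 × 10^6 / 2.9464 × 10^5 = 19.965
v = 60 mL / 19.965 = 3.01 mL

3.01 mL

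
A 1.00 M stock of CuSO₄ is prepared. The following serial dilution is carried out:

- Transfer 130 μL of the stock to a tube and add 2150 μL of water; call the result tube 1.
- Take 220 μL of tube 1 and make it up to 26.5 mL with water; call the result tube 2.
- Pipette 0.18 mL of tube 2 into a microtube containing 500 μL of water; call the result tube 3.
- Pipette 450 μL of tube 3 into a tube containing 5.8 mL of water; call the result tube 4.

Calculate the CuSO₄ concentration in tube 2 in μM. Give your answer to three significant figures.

473 μM

Step 1: 130 μL + 2150 μL = 2280 μL total → factor 2280/130 = 17.538
Step 2: 220 μL brought to 26.5 mL → factor 26500/220 = 120.45
Dilution factor through tube 2 = 17.538 × 120.45 = 2112.6
[tube 2] = 1.00 M / 2112.6 = 0.0004734 M = 473 μM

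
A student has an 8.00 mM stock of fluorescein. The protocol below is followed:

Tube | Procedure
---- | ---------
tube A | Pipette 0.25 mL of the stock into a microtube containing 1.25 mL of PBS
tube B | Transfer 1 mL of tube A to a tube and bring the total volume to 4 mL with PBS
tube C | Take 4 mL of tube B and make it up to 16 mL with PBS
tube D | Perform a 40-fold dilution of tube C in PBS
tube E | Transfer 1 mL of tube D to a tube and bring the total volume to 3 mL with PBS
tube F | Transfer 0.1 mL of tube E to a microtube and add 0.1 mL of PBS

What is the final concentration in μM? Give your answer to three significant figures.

0.347 μM

Step 1: 0.25 mL + 1.25 mL = 1.5 mL total → factor 1.5/0.25 = 6
Step 2: 1 mL brought to 4 mL → factor 4/1 = 4
Step 3: 4 mL brought to 16 mL → factor 16/4 = 4
Step 4: 40-fold → factor 40
Step 5: 1 mL brought to 3 mL → factor 3/1 = 3
Step 6: 0.1 mL + 0.1 mL = 0.2 mL total → factor 0.2/0.1 = 2
Overall dilution factor = 6 × 4 × 4 × 40 × 3 × 2 = 23040
Final = 8.00 mM / 23040 = 0.0003472 mM = 0.347 μM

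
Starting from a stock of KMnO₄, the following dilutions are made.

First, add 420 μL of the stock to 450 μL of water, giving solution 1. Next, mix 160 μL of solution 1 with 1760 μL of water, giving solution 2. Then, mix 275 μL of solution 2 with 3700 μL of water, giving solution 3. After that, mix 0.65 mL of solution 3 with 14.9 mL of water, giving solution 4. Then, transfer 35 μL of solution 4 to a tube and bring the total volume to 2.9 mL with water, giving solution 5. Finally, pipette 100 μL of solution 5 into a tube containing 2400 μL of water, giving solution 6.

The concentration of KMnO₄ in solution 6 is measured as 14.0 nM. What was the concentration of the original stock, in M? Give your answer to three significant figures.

Step 1: 420 μL + 450 μL = 870 μL total → factor 870/420 = 2.0714
Step 2: 160 μL + 1760 μL = 1920 μL total → factor 1920/160 = 12
Step 3: 275 μL + 3700 μL = 3975 μL total → factor 3975/275 = 14.455
Step 4: 0.65 mL + 14.9 mL = 15.55 mL total → factor 15.55/0.65 = 23.923
Step 5: 35 μL brought to 2.9 mL → factor 2900/35 = 82.857
Step 6: 100 μL + 2400 μL = 2500 μL total → factor 2500/100 = 25
Overall dilution factor = 2.0714 × 12 × 14.455 × 23.923 × 82.857 × 25 = 1.7805 × 10^7
Stock = 14.0 nM × 1.7805 × 10^7 = 2.493 × 10^8 nM = 0.249 M

0.249 M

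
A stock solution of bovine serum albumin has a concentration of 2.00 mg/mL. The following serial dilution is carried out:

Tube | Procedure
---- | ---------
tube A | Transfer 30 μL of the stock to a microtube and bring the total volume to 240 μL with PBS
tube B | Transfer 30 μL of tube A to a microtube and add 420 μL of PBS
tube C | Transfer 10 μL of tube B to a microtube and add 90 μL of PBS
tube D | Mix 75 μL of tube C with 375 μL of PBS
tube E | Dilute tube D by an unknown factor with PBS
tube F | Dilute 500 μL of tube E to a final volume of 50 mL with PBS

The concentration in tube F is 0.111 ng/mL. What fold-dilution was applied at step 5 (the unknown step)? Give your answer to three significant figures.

Step 1: 30 μL brought to 240 μL → factor 240/30 = 8
Step 2: 30 μL + 420 μL = 450 μL total → factor 450/30 = 15
Step 3: 10 μL + 90 μL = 100 μL total → factor 100/10 = 10
Step 4: 75 μL + 375 μL = 450 μL total → factor 450/75 = 6
Step 5: unknown factor x
Step 6: 500 μL brought to 50 mL → factor 50000/500 = 100
Product of known-step factors = 7.2 × 10^5
Overall factor = 2.00 mg/mL / (0.111 ng/mL) = 1.8018 × 10^7
x = 1.8018 × 10^7 / 7.2 × 10^5 = 25.0

25.0-fold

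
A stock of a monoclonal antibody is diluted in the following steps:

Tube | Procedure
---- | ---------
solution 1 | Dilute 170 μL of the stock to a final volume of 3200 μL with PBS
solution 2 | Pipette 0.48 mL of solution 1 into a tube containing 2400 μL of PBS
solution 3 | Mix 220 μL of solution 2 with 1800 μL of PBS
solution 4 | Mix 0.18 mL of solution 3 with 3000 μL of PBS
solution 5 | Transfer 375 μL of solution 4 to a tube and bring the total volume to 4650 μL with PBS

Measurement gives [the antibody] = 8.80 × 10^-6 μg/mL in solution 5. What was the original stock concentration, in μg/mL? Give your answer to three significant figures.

2.00 μg/mL

Step 1: 170 μL brought to 3200 μL → factor 3200/170 = 18.824
Step 2: 0.48 mL + 2400 μL = 2.88 mL total → factor 2.88/0.48 = 6
Step 3: 220 μL + 1800 μL = 2020 μL total → factor 2020/220 = 9.1818
Step 4: 0.18 mL + 3000 μL = 3.18 mL total → factor 3.18/0.18 = 17.667
Step 5: 375 μL brought to 4650 μL → factor 4650/375 = 12.4
Overall dilution factor = 18.824 × 6 × 9.1818 × 17.667 × 12.4 = 2.2717 × 10^5
Stock = 8.80 × 10^-6 μg/mL × 2.2717 × 10^5 = 2.00 μg/mL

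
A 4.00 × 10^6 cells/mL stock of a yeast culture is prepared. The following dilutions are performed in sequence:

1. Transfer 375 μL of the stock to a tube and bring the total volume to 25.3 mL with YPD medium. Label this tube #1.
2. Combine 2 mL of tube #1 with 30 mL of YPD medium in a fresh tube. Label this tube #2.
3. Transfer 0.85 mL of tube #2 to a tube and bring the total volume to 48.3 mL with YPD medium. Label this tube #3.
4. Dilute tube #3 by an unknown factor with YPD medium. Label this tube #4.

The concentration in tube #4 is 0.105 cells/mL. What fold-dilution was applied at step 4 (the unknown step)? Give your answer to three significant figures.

Step 1: 375 μL brought to 25.3 mL → factor 25300/375 = 67.467
Step 2: 2 mL + 30 mL = 32 mL total → factor 32/2 = 16
Step 3: 0.85 mL brought to 48.3 mL → factor 48.3/0.85 = 56.824
Step 4: unknown factor x
Product of known-step factors = 61339
Overall factor = 4.00 × 10^6 cells/mL / (0.105 cells/mL) = 3.8095 × 10^7
x = 3.8095 × 10^7 / 61339 = 621

621-fold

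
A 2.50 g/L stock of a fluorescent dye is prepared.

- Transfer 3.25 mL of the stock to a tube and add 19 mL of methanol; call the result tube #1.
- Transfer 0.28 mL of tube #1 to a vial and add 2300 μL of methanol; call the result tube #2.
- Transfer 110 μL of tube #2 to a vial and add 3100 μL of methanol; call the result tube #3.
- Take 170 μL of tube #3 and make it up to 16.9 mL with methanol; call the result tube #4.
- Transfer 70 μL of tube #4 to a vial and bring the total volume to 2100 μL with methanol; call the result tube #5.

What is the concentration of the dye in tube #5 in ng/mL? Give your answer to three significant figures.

0.455 ng/mL

Step 1: 3.25 mL + 19 mL = 22.25 mL total → factor 22.25/3.25 = 6.8462
Step 2: 0.28 mL + 2300 μL = 2.58 mL total → factor 2.58/0.28 = 9.2143
Step 3: 110 μL + 3100 μL = 3210 μL total → factor 3210/110 = 29.182
Step 4: 170 μL brought to 16.9 mL → factor 16900/170 = 99.412
Step 5: 70 μL brought to 2100 μL → factor 2100/70 = 30
Overall dilution factor = 6.8462 × 9.2143 × 29.182 × 99.412 × 30 = 5.4901 × 10^6
Final = 2.50 g/L / 5.4901 × 10^6 = 4.554 × 10^-7 g/L = 0.455 ng/mL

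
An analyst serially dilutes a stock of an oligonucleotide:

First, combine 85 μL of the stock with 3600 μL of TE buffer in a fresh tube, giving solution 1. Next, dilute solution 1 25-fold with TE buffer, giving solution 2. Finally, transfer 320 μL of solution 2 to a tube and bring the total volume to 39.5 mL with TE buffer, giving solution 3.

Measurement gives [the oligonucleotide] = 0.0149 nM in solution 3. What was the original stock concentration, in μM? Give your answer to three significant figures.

1.99 μM

Step 1: 85 μL + 3600 μL = 3685 μL total → factor 3685/85 = 43.353
Step 2: 25-fold → factor 25
Step 3: 320 μL brought to 39.5 mL → factor 39500/320 = 123.44
Overall dilution factor = 43.353 × 25 × 123.44 = 1.3378 × 10^5
Stock = 0.0149 nM × 1.3378 × 10^5 = 1993 nM = 1.99 μM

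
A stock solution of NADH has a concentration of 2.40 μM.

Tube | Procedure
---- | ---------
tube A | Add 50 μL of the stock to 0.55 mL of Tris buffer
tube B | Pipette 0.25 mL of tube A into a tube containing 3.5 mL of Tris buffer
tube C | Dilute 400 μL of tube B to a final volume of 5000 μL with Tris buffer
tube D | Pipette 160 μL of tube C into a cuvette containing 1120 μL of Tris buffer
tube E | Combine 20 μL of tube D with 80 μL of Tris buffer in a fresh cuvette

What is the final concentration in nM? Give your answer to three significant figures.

0.0267 nM

Step 1: 50 μL + 0.55 mL = 600 μL total → factor 600/50 = 12
Step 2: 0.25 mL + 3.5 mL = 3.75 mL total → factor 3.75/0.25 = 15
Step 3: 400 μL brought to 5000 μL → factor 5000/400 = 12.5
Step 4: 160 μL + 1120 μL = 1280 μL total → factor 1280/160 = 8
Step 5: 20 μL + 80 μL = 100 μL total → factor 100/20 = 5
Overall dilution factor = 12 × 15 × 12.5 × 8 × 5 = 90000
Final = 2.40 μM / 90000 = 2.667 × 10^-5 μM = 0.0267 nM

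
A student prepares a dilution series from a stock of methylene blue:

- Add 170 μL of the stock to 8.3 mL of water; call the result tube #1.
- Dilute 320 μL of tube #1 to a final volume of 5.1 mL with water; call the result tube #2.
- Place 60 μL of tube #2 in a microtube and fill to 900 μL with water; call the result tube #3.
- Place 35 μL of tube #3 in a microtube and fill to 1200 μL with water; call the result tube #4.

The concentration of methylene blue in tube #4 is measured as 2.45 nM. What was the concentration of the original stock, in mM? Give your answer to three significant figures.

1.00 mM

Step 1: 170 μL + 8.3 mL = 8470 μL total → factor 8470/170 = 49.824
Step 2: 320 μL brought to 5.1 mL → factor 5100/320 = 15.938
Step 3: 60 μL brought to 900 μL → factor 900/60 = 15
Step 4: 35 μL brought to 1200 μL → factor 1200/35 = 34.286
Overall dilution factor = 49.824 × 15.938 × 15 × 34.286 = 4.0838 × 10^5
Stock = 2.45 nM × 4.0838 × 10^5 = 1.001 × 10^6 nM = 1.00 mM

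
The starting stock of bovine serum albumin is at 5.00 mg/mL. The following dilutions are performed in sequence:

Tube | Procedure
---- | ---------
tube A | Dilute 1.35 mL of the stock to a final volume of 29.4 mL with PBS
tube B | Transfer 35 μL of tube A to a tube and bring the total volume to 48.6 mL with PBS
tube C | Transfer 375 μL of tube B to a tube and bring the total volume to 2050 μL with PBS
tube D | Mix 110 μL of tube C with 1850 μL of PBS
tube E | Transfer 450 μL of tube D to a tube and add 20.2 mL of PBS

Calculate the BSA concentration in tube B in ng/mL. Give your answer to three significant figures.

165 ng/mL

Step 1: 1.35 mL brought to 29.4 mL → factor 29.4/1.35 = 21.778
Step 2: 35 μL brought to 48.6 mL → factor 48600/35 = 1388.6
Dilution factor through tube B = 21.778 × 1388.6 = 30240
[tube B] = 5.00 mg/mL / 30240 = 0.0001653 mg/mL = 165 ng/mL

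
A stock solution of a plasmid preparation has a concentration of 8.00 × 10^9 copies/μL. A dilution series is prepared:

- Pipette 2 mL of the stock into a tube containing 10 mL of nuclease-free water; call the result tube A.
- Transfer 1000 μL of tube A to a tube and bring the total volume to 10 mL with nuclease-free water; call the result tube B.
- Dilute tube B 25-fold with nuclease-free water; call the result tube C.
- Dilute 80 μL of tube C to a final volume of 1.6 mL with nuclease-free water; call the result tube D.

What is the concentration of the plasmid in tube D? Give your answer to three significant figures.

Step 1: 2 mL + 10 mL = 12 mL total → factor 12/2 = 6
Step 2: 1000 μL brought to 10 mL → factor 10000/1000 = 10
Step 3: 25-fold → factor 25
Step 4: 80 μL brought to 1.6 mL → factor 1600/80 = 20
Overall dilution factor = 6 × 10 × 25 × 20 = 30000
Final = 8.00 × 10^9 copies/μL / 30000 = 2.67 × 10^5 copies/μL

2.67 × 10^5 copies/μL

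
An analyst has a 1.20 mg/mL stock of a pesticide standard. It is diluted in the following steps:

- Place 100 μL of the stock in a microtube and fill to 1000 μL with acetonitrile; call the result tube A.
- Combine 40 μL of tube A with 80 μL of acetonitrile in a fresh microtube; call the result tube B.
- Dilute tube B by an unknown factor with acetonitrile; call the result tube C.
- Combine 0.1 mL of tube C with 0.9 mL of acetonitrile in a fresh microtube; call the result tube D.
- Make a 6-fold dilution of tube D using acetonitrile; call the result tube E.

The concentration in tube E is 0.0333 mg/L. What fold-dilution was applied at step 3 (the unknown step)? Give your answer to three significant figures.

Step 1: 100 μL brought to 1000 μL → factor 1000/100 = 10
Step 2: 40 μL + 80 μL = 120 μL total → factor 120/40 = 3
Step 3: unknown factor x
Step 4: 0.1 mL + 0.9 mL = 1 mL total → factor 1/0.1 = 10
Step 5: 6-fold → factor 6
Product of known-step factors = 1800
Overall factor = 1.20 mg/mL / (0.0333 mg/L) = 36036
x = 36036 / 1800 = 20.0

20.0-fold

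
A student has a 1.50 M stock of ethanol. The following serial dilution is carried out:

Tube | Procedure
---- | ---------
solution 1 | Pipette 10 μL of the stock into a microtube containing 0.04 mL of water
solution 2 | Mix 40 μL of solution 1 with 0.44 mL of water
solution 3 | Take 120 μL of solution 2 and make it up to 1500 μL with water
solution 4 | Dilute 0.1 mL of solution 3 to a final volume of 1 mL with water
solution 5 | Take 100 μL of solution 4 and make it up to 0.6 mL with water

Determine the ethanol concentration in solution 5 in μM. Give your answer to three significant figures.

Step 1: 10 μL + 0.04 mL = 50 μL total → factor 50/10 = 5
Step 2: 40 μL + 0.44 mL = 480 μL total → factor 480/40 = 12
Step 3: 120 μL brought to 1500 μL → factor 1500/120 = 12.5
Step 4: 0.1 mL brought to 1 mL → factor 1/0.1 = 10
Step 5: 100 μL brought to 0.6 mL → factor 600/100 = 6
Overall dilution factor = 5 × 12 × 12.5 × 10 × 6 = 45000
Final = 1.50 M / 45000 = 3.333 × 10^-5 M = 33.3 μM

33.3 μM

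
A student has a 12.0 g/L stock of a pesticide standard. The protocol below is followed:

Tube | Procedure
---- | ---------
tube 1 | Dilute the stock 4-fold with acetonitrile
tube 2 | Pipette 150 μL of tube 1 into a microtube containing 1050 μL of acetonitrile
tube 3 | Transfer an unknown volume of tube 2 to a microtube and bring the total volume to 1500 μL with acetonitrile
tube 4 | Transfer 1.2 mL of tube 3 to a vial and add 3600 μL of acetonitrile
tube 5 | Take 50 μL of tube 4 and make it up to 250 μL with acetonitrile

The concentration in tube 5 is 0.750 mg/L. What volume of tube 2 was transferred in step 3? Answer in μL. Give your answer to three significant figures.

60.0 μL

Step 1: 4-fold → factor 4
Step 2: 150 μL + 1050 μL = 1200 μL total → factor 1200/150 = 8
Step 3: v brought to 1500 μL → factor = 1500 μL/v
Step 4: 1.2 mL + 3600 μL = 4.8 mL total → factor 4.8/1.2 = 4
Step 5: 50 μL brought to 250 μL → factor 250/50 = 5
Product of known-step factors = 640
Overall factor = 12.0 g/L / (0.750 mg/L) = 16000
Step-3 factor = 16000 / 640 = 25
v = 1500 μL / 25 = 60.0 μL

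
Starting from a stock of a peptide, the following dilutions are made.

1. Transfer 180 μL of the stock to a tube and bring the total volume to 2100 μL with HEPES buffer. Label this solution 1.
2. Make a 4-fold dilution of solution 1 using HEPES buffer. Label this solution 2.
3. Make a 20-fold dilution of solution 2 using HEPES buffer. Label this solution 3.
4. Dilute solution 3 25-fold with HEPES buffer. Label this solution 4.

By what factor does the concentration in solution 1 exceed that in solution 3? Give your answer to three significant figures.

80.0

Step 1: 180 μL brought to 2100 μL → factor 2100/180 = 11.667
Step 2: 4-fold → factor 4
Step 3: 20-fold → factor 20
Dilution factor to solution 1 = 11.667; to solution 3 = 933.33
[solution 1]/[solution 3] = (factor to solution 3)/(factor to solution 1) = 933.33/11.667 = 80.0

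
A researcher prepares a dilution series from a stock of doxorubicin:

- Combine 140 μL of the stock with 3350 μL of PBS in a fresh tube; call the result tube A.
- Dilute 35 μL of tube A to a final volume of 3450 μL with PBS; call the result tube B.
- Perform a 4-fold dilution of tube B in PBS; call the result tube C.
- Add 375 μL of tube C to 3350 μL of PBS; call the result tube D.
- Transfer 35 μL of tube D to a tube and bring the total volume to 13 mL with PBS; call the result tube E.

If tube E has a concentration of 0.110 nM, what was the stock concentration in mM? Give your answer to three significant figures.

Step 1: 140 μL + 3350 μL = 3490 μL total → factor 3490/140 = 24.929
Step 2: 35 μL brought to 3450 μL → factor 3450/35 = 98.571
Step 3: 4-fold → factor 4
Step 4: 375 μL + 3350 μL = 3725 μL total → factor 3725/375 = 9.9333
Step 5: 35 μL brought to 13 mL → factor 13000/35 = 371.43
Overall dilution factor = 24.929 × 98.571 × 4 × 9.9333 × 371.43 = 3.6264 × 10^7
Stock = 0.110 nM × 3.6264 × 10^7 = 3.989 × 10^6 nM = 3.99 mM

3.99 mM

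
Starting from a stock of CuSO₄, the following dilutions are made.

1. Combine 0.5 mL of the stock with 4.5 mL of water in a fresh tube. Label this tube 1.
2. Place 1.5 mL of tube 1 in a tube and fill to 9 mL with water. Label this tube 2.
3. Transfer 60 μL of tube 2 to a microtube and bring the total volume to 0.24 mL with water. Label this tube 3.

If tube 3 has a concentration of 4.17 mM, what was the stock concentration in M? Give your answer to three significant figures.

Step 1: 0.5 mL + 4.5 mL = 5 mL total → factor 5/0.5 = 10
Step 2: 1.5 mL brought to 9 mL → factor 9/1.5 = 6
Step 3: 60 μL brought to 0.24 mL → factor 240/60 = 4
Overall dilution factor = 10 × 6 × 4 = 240
Stock = 4.17 mM × 240 = 1001 mM = 1.00 M

1.00 M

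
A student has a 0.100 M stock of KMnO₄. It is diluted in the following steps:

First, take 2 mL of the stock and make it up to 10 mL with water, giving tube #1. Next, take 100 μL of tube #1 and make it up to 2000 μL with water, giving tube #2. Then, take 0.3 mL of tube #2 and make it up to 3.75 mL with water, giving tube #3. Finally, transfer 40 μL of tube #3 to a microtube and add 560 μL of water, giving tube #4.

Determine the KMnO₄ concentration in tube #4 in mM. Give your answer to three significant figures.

0.00533 mM

Step 1: 2 mL brought to 10 mL → factor 10/2 = 5
Step 2: 100 μL brought to 2000 μL → factor 2000/100 = 20
Step 3: 0.3 mL brought to 3.75 mL → factor 3.75/0.3 = 12.5
Step 4: 40 μL + 560 μL = 600 μL total → factor 600/40 = 15
Overall dilution factor = 5 × 20 × 12.5 × 15 = 18750
Final = 0.100 M / 18750 = 5.333 × 10^-6 M = 0.00533 mM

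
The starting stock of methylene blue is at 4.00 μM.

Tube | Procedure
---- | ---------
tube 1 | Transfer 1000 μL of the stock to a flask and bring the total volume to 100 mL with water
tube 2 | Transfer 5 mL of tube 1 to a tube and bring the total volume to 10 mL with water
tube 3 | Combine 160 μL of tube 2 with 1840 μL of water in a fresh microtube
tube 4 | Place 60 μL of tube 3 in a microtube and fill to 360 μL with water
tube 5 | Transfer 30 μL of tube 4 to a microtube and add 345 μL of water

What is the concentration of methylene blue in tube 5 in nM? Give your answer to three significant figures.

0.0213 nM

Step 1: 1000 μL brought to 100 mL → factor 1 × 10^5/1000 = 100
Step 2: 5 mL brought to 10 mL → factor 10/5 = 2
Step 3: 160 μL + 1840 μL = 2000 μL total → factor 2000/160 = 12.5
Step 4: 60 μL brought to 360 μL → factor 360/60 = 6
Step 5: 30 μL + 345 μL = 375 μL total → factor 375/30 = 12.5
Overall dilution factor = 100 × 2 × 12.5 × 6 × 12.5 = 1.875 × 10^5
Final = 4.00 μM / 1.875 × 10^5 = 2.133 × 10^-5 μM = 0.0213 nM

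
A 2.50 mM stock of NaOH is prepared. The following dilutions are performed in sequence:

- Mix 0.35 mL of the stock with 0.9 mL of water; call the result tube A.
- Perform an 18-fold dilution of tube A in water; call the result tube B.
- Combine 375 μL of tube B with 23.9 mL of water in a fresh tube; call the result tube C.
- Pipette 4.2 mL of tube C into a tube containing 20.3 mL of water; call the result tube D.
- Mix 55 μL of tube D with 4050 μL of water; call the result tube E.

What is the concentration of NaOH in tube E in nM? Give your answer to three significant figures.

1.38 nM

Step 1: 0.35 mL + 0.9 mL = 1.25 mL total → factor 1.25/0.35 = 3.5714
Step 2: 18-fold → factor 18
Step 3: 375 μL + 23.9 mL = 24275 μL total → factor 24275/375 = 64.733
Step 4: 4.2 mL + 20.3 mL = 24.5 mL total → factor 24.5/4.2 = 5.8333
Step 5: 55 μL + 4050 μL = 4105 μL total → factor 4105/55 = 74.636
Overall dilution factor = 3.5714 × 18 × 64.733 × 5.8333 × 74.636 = 1.8118 × 10^6
Final = 2.50 mM / 1.8118 × 10^6 = 1.380 × 10^-6 mM = 1.38 nM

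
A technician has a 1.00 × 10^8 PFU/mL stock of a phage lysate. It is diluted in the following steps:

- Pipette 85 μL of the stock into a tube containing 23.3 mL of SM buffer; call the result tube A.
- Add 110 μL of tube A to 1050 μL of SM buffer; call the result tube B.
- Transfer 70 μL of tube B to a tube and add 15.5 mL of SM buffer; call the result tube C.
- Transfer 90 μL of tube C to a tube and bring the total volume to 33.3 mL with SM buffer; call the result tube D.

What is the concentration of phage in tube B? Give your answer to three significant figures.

3.45 × 10^4 PFU/mL

Step 1: 85 μL + 23.3 mL = 23385 μL total → factor 23385/85 = 275.12
Step 2: 110 μL + 1050 μL = 1160 μL total → factor 1160/110 = 10.545
Dilution factor through tube B = 275.12 × 10.545 = 2901.2
[tube B] = 1.00 × 10^8 PFU/mL / 2901.2 = 3.45 × 10^4 PFU/mL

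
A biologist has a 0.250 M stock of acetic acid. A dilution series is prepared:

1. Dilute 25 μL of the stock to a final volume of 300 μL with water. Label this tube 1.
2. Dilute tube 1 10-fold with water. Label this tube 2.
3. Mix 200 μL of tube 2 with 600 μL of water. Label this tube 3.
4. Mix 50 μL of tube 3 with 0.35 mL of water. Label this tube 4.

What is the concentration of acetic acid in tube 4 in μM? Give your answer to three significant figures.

Step 1: 25 μL brought to 300 μL → factor 300/25 = 12
Step 2: 10-fold → factor 10
Step 3: 200 μL + 600 μL = 800 μL total → factor 800/200 = 4
Step 4: 50 μL + 0.35 mL = 400 μL total → factor 400/50 = 8
Overall dilution factor = 12 × 10 × 4 × 8 = 3840
Final = 0.250 M / 3840 = 6.510 × 10^-5 M = 65.1 μM

65.1 μM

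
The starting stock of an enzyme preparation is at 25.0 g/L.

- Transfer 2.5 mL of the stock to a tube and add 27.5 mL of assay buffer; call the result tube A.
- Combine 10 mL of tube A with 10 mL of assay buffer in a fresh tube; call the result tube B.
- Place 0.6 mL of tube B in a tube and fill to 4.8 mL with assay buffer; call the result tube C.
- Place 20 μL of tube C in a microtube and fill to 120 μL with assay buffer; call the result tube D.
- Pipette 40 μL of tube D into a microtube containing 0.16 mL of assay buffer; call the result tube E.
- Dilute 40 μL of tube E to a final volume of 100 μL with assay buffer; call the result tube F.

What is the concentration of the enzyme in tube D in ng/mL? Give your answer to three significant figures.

2.17 × 10^4 ng/mL

Step 1: 2.5 mL + 27.5 mL = 30 mL total → factor 30/2.5 = 12
Step 2: 10 mL + 10 mL = 20 mL total → factor 20/10 = 2
Step 3: 0.6 mL brought to 4.8 mL → factor 4.8/0.6 = 8
Step 4: 20 μL brought to 120 μL → factor 120/20 = 6
Dilution factor through tube D = 12 × 2 × 8 × 6 = 1152
[tube D] = 25.0 g/L / 1152 = 0.02170 g/L = 2.17 × 10^4 ng/mL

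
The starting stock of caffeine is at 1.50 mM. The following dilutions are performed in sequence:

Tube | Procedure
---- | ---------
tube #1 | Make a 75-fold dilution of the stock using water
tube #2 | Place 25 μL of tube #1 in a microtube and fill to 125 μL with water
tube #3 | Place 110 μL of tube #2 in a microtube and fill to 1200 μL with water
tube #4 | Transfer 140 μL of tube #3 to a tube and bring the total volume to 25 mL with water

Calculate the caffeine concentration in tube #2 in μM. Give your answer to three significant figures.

Step 1: 75-fold → factor 75
Step 2: 25 μL brought to 125 μL → factor 125/25 = 5
Dilution factor through tube #2 = 75 × 5 = 375
[tube #2] = 1.50 mM / 375 = 0.004000 mM = 4.00 μM

4.00 μM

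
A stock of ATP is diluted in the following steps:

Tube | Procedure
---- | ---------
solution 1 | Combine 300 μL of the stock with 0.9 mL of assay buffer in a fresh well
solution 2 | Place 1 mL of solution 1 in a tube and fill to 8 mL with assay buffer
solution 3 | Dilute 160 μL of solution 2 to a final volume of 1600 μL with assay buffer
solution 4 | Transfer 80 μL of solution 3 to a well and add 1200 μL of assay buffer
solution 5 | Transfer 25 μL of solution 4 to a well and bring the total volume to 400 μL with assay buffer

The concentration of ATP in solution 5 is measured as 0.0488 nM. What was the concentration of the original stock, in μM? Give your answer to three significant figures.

Step 1: 300 μL + 0.9 mL = 1200 μL total → factor 1200/300 = 4
Step 2: 1 mL brought to 8 mL → factor 8/1 = 8
Step 3: 160 μL brought to 1600 μL → factor 1600/160 = 10
Step 4: 80 μL + 1200 μL = 1280 μL total → factor 1280/80 = 16
Step 5: 25 μL brought to 400 μL → factor 400/25 = 16
Overall dilution factor = 4 × 8 × 10 × 16 × 16 = 81920
Stock = 0.0488 nM × 81920 = 3998 nM = 4.00 μM

4.00 μM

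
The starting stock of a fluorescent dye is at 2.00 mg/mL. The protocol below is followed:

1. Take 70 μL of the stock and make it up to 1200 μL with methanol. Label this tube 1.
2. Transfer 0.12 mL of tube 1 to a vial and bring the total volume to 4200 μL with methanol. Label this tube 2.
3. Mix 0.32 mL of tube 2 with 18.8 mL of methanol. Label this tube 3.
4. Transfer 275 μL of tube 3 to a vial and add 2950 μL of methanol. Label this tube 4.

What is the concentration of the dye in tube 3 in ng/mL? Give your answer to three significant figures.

Step 1: 70 μL brought to 1200 μL → factor 1200/70 = 17.143
Step 2: 0.12 mL brought to 4200 μL → factor 4.2/0.12 = 35
Step 3: 0.32 mL + 18.8 mL = 19.12 mL total → factor 19.12/0.32 = 59.75
Dilution factor through tube 3 = 17.143 × 35 × 59.75 = 35850
[tube 3] = 2.00 mg/mL / 35850 = 5.579 × 10^-5 mg/mL = 55.8 ng/mL

55.8 ng/mL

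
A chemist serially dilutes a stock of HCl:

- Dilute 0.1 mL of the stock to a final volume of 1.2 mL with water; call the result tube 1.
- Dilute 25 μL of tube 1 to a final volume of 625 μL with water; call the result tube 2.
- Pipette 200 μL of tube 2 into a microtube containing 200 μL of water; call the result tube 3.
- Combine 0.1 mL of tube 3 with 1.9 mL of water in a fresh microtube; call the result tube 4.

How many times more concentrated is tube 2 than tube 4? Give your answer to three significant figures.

Step 1: 0.1 mL brought to 1.2 mL → factor 1.2/0.1 = 12
Step 2: 25 μL brought to 625 μL → factor 625/25 = 25
Step 3: 200 μL + 200 μL = 400 μL total → factor 400/200 = 2
Step 4: 0.1 mL + 1.9 mL = 2 mL total → factor 2/0.1 = 20
Dilution factor to tube 2 = 300; to tube 4 = 12000
[tube 2]/[tube 4] = (factor to tube 4)/(factor to tube 2) = 12000/300 = 40.0

40.0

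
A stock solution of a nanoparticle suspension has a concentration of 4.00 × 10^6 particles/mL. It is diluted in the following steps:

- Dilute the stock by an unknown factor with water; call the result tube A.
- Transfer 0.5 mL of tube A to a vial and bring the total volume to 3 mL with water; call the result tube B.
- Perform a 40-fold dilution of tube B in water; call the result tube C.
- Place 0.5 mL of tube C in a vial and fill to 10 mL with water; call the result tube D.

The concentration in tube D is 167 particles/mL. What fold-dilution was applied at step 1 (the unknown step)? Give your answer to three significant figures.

4.99-fold

Step 1: unknown factor x
Step 2: 0.5 mL brought to 3 mL → factor 3/0.5 = 6
Step 3: 40-fold → factor 40
Step 4: 0.5 mL brought to 10 mL → factor 10/0.5 = 20
Product of known-step factors = 4800
Overall factor = 4.00 × 10^6 particles/mL / (167 particles/mL) = 23952
x = 23952 / 4800 = 4.99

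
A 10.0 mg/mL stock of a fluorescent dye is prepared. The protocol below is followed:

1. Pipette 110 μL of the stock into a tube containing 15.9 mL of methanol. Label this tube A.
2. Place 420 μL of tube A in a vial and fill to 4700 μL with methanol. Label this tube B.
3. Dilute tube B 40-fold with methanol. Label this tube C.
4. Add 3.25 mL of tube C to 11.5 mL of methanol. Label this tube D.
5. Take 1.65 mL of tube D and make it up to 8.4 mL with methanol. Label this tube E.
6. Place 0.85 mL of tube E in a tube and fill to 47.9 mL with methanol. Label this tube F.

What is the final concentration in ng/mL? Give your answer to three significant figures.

0.118 ng/mL

Step 1: 110 μL + 15.9 mL = 16010 μL total → factor 16010/110 = 145.55
Step 2: 420 μL brought to 4700 μL → factor 4700/420 = 11.19
Step 3: 40-fold → factor 40
Step 4: 3.25 mL + 11.5 mL = 14.75 mL total → factor 14.75/3.25 = 4.5385
Step 5: 1.65 mL brought to 8.4 mL → factor 8.4/1.65 = 5.0909
Step 6: 0.85 mL brought to 47.9 mL → factor 47.9/0.85 = 56.353
Overall dilution factor = 145.55 × 11.19 × 40 × 4.5385 × 5.0909 × 56.353 = 8.4826 × 10^7
Final = 10.0 mg/mL / 8.4826 × 10^7 = 1.179 × 10^-7 mg/mL = 0.118 ng/mL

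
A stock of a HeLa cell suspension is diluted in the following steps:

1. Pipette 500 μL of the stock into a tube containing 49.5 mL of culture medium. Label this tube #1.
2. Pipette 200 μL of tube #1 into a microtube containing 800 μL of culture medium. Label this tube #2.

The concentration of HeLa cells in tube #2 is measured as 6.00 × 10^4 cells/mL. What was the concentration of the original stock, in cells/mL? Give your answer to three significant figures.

Step 1: 500 μL + 49.5 mL = 50000 μL total → factor 50000/500 = 100
Step 2: 200 μL + 800 μL = 1000 μL total → factor 1000/200 = 5
Overall dilution factor = 100 × 5 = 500
Stock = 6.00 × 10^4 cells/mL × 500 = 3.00 × 10^7 cells/mL

3.00 × 10^7 cells/mL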